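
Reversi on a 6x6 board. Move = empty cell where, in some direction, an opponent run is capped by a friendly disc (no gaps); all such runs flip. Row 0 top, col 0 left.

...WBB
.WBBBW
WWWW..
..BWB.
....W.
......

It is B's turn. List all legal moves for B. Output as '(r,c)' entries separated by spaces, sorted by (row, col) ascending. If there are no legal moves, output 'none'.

(0,0): no bracket -> illegal
(0,1): no bracket -> illegal
(0,2): flips 1 -> legal
(1,0): flips 2 -> legal
(2,4): no bracket -> illegal
(2,5): flips 1 -> legal
(3,0): flips 1 -> legal
(3,1): flips 1 -> legal
(3,5): no bracket -> illegal
(4,2): no bracket -> illegal
(4,3): flips 2 -> legal
(4,5): no bracket -> illegal
(5,3): no bracket -> illegal
(5,4): flips 1 -> legal
(5,5): no bracket -> illegal

Answer: (0,2) (1,0) (2,5) (3,0) (3,1) (4,3) (5,4)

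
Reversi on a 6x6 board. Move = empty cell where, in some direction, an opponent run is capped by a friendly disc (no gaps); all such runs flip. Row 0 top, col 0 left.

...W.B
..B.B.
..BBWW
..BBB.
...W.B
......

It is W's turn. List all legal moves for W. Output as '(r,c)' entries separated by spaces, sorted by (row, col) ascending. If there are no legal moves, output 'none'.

(0,1): no bracket -> illegal
(0,2): no bracket -> illegal
(0,4): flips 1 -> legal
(1,1): no bracket -> illegal
(1,3): flips 2 -> legal
(1,5): no bracket -> illegal
(2,1): flips 4 -> legal
(3,1): no bracket -> illegal
(3,5): no bracket -> illegal
(4,1): no bracket -> illegal
(4,2): flips 1 -> legal
(4,4): flips 1 -> legal
(5,4): no bracket -> illegal
(5,5): no bracket -> illegal

Answer: (0,4) (1,3) (2,1) (4,2) (4,4)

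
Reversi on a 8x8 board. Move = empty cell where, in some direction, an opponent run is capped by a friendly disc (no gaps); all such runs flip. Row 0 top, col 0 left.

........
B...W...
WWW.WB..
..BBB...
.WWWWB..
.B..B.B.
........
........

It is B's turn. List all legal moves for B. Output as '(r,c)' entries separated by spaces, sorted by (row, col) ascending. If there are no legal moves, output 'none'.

Answer: (0,3) (0,4) (1,1) (1,2) (1,5) (2,3) (3,0) (3,1) (4,0) (5,0) (5,2) (5,3) (5,5)

Derivation:
(0,3): flips 1 -> legal
(0,4): flips 2 -> legal
(0,5): no bracket -> illegal
(1,1): flips 1 -> legal
(1,2): flips 1 -> legal
(1,3): no bracket -> illegal
(1,5): flips 1 -> legal
(2,3): flips 1 -> legal
(3,0): flips 1 -> legal
(3,1): flips 1 -> legal
(3,5): no bracket -> illegal
(4,0): flips 4 -> legal
(5,0): flips 1 -> legal
(5,2): flips 2 -> legal
(5,3): flips 1 -> legal
(5,5): flips 1 -> legal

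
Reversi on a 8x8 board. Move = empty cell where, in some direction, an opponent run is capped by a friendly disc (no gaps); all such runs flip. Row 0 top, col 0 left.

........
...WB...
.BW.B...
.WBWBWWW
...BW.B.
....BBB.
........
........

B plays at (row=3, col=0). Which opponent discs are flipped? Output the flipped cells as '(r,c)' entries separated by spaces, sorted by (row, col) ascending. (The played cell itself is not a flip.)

Dir NW: edge -> no flip
Dir N: first cell '.' (not opp) -> no flip
Dir NE: first cell 'B' (not opp) -> no flip
Dir W: edge -> no flip
Dir E: opp run (3,1) capped by B -> flip
Dir SW: edge -> no flip
Dir S: first cell '.' (not opp) -> no flip
Dir SE: first cell '.' (not opp) -> no flip

Answer: (3,1)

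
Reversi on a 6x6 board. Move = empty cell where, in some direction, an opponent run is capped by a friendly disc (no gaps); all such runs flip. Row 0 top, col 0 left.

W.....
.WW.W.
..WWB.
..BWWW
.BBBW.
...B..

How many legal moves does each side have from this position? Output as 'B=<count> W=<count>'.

Answer: B=8 W=8

Derivation:
-- B to move --
(0,1): no bracket -> illegal
(0,2): flips 2 -> legal
(0,3): no bracket -> illegal
(0,4): flips 1 -> legal
(0,5): flips 2 -> legal
(1,0): no bracket -> illegal
(1,3): flips 2 -> legal
(1,5): no bracket -> illegal
(2,0): no bracket -> illegal
(2,1): flips 2 -> legal
(2,5): flips 1 -> legal
(3,1): no bracket -> illegal
(4,5): flips 1 -> legal
(5,4): flips 2 -> legal
(5,5): no bracket -> illegal
B mobility = 8
-- W to move --
(1,3): flips 1 -> legal
(1,5): flips 1 -> legal
(2,1): no bracket -> illegal
(2,5): flips 1 -> legal
(3,0): no bracket -> illegal
(3,1): flips 1 -> legal
(4,0): flips 3 -> legal
(5,0): flips 2 -> legal
(5,1): flips 1 -> legal
(5,2): flips 3 -> legal
(5,4): no bracket -> illegal
W mobility = 8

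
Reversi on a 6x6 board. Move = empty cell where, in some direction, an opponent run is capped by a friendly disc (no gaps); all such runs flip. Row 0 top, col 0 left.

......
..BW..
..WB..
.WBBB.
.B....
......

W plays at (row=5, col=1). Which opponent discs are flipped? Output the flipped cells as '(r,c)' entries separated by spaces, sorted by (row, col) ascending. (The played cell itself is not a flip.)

Answer: (4,1)

Derivation:
Dir NW: first cell '.' (not opp) -> no flip
Dir N: opp run (4,1) capped by W -> flip
Dir NE: first cell '.' (not opp) -> no flip
Dir W: first cell '.' (not opp) -> no flip
Dir E: first cell '.' (not opp) -> no flip
Dir SW: edge -> no flip
Dir S: edge -> no flip
Dir SE: edge -> no flip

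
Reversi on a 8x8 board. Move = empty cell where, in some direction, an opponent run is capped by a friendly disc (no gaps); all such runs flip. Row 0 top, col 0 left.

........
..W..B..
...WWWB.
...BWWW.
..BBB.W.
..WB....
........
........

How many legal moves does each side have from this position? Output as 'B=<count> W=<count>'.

Answer: B=10 W=10

Derivation:
-- B to move --
(0,1): no bracket -> illegal
(0,2): no bracket -> illegal
(0,3): no bracket -> illegal
(1,1): no bracket -> illegal
(1,3): flips 1 -> legal
(1,4): flips 2 -> legal
(1,6): flips 2 -> legal
(2,1): no bracket -> illegal
(2,2): flips 3 -> legal
(2,7): no bracket -> illegal
(3,2): no bracket -> illegal
(3,7): flips 3 -> legal
(4,1): no bracket -> illegal
(4,5): flips 2 -> legal
(4,7): no bracket -> illegal
(5,1): flips 1 -> legal
(5,5): no bracket -> illegal
(5,6): flips 2 -> legal
(5,7): no bracket -> illegal
(6,1): flips 1 -> legal
(6,2): flips 1 -> legal
(6,3): no bracket -> illegal
B mobility = 10
-- W to move --
(0,4): no bracket -> illegal
(0,5): flips 1 -> legal
(0,6): flips 1 -> legal
(1,4): no bracket -> illegal
(1,6): flips 1 -> legal
(1,7): flips 1 -> legal
(2,2): no bracket -> illegal
(2,7): flips 1 -> legal
(3,1): no bracket -> illegal
(3,2): flips 2 -> legal
(3,7): no bracket -> illegal
(4,1): no bracket -> illegal
(4,5): no bracket -> illegal
(5,1): flips 2 -> legal
(5,4): flips 2 -> legal
(5,5): no bracket -> illegal
(6,2): flips 2 -> legal
(6,3): flips 3 -> legal
(6,4): no bracket -> illegal
W mobility = 10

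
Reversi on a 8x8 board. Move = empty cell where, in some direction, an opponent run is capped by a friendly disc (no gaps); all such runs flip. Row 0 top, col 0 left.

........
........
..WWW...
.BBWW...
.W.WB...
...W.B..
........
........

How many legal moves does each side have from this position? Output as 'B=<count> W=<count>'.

-- B to move --
(1,1): flips 2 -> legal
(1,2): flips 1 -> legal
(1,3): flips 1 -> legal
(1,4): flips 3 -> legal
(1,5): no bracket -> illegal
(2,1): no bracket -> illegal
(2,5): no bracket -> illegal
(3,0): no bracket -> illegal
(3,5): flips 2 -> legal
(4,0): no bracket -> illegal
(4,2): flips 1 -> legal
(4,5): no bracket -> illegal
(5,0): flips 1 -> legal
(5,1): flips 1 -> legal
(5,2): no bracket -> illegal
(5,4): flips 1 -> legal
(6,2): flips 1 -> legal
(6,3): no bracket -> illegal
(6,4): no bracket -> illegal
B mobility = 10
-- W to move --
(2,0): no bracket -> illegal
(2,1): flips 2 -> legal
(3,0): flips 2 -> legal
(3,5): flips 1 -> legal
(4,0): flips 1 -> legal
(4,2): flips 1 -> legal
(4,5): flips 1 -> legal
(4,6): no bracket -> illegal
(5,4): flips 1 -> legal
(5,6): no bracket -> illegal
(6,4): no bracket -> illegal
(6,5): no bracket -> illegal
(6,6): flips 2 -> legal
W mobility = 8

Answer: B=10 W=8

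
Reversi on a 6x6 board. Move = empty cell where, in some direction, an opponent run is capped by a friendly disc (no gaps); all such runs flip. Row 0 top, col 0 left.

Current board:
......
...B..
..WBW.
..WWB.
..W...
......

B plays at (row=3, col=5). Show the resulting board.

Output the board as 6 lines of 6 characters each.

Answer: ......
...B..
..WBB.
..WWBB
..W...
......

Derivation:
Place B at (3,5); scan 8 dirs for brackets.
Dir NW: opp run (2,4) capped by B -> flip
Dir N: first cell '.' (not opp) -> no flip
Dir NE: edge -> no flip
Dir W: first cell 'B' (not opp) -> no flip
Dir E: edge -> no flip
Dir SW: first cell '.' (not opp) -> no flip
Dir S: first cell '.' (not opp) -> no flip
Dir SE: edge -> no flip
All flips: (2,4)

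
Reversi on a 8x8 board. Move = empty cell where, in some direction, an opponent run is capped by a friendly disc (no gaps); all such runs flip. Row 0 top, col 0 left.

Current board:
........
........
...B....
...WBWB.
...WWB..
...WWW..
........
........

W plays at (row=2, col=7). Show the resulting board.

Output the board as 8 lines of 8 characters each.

Place W at (2,7); scan 8 dirs for brackets.
Dir NW: first cell '.' (not opp) -> no flip
Dir N: first cell '.' (not opp) -> no flip
Dir NE: edge -> no flip
Dir W: first cell '.' (not opp) -> no flip
Dir E: edge -> no flip
Dir SW: opp run (3,6) (4,5) capped by W -> flip
Dir S: first cell '.' (not opp) -> no flip
Dir SE: edge -> no flip
All flips: (3,6) (4,5)

Answer: ........
........
...B...W
...WBWW.
...WWW..
...WWW..
........
........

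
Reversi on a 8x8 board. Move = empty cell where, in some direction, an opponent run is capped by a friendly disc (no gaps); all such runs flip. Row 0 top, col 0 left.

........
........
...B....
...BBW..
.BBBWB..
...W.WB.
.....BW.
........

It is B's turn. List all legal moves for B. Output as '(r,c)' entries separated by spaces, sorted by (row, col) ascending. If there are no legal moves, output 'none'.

(2,4): no bracket -> illegal
(2,5): flips 1 -> legal
(2,6): no bracket -> illegal
(3,6): flips 1 -> legal
(4,6): no bracket -> illegal
(5,2): no bracket -> illegal
(5,4): flips 2 -> legal
(5,7): no bracket -> illegal
(6,2): no bracket -> illegal
(6,3): flips 1 -> legal
(6,4): flips 1 -> legal
(6,7): flips 1 -> legal
(7,5): no bracket -> illegal
(7,6): flips 1 -> legal
(7,7): flips 3 -> legal

Answer: (2,5) (3,6) (5,4) (6,3) (6,4) (6,7) (7,6) (7,7)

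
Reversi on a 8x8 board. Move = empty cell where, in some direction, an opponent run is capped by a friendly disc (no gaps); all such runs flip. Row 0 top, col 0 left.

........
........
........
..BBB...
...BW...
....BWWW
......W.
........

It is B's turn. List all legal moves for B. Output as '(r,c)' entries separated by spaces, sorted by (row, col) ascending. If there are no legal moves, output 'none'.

Answer: (4,5) (7,7)

Derivation:
(3,5): no bracket -> illegal
(4,5): flips 1 -> legal
(4,6): no bracket -> illegal
(4,7): no bracket -> illegal
(5,3): no bracket -> illegal
(6,4): no bracket -> illegal
(6,5): no bracket -> illegal
(6,7): no bracket -> illegal
(7,5): no bracket -> illegal
(7,6): no bracket -> illegal
(7,7): flips 3 -> legal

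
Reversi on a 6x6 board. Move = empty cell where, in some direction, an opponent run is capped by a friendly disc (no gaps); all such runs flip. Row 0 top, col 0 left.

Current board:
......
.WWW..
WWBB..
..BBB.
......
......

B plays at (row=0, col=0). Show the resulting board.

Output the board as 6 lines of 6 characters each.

Place B at (0,0); scan 8 dirs for brackets.
Dir NW: edge -> no flip
Dir N: edge -> no flip
Dir NE: edge -> no flip
Dir W: edge -> no flip
Dir E: first cell '.' (not opp) -> no flip
Dir SW: edge -> no flip
Dir S: first cell '.' (not opp) -> no flip
Dir SE: opp run (1,1) capped by B -> flip
All flips: (1,1)

Answer: B.....
.BWW..
WWBB..
..BBB.
......
......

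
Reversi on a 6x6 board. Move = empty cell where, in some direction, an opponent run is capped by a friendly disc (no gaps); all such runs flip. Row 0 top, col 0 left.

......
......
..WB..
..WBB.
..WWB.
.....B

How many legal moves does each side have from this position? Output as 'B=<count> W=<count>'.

Answer: B=7 W=6

Derivation:
-- B to move --
(1,1): flips 1 -> legal
(1,2): no bracket -> illegal
(1,3): no bracket -> illegal
(2,1): flips 1 -> legal
(3,1): flips 1 -> legal
(4,1): flips 3 -> legal
(5,1): flips 1 -> legal
(5,2): flips 1 -> legal
(5,3): flips 1 -> legal
(5,4): no bracket -> illegal
B mobility = 7
-- W to move --
(1,2): no bracket -> illegal
(1,3): flips 2 -> legal
(1,4): flips 1 -> legal
(2,4): flips 2 -> legal
(2,5): flips 1 -> legal
(3,5): flips 2 -> legal
(4,5): flips 1 -> legal
(5,3): no bracket -> illegal
(5,4): no bracket -> illegal
W mobility = 6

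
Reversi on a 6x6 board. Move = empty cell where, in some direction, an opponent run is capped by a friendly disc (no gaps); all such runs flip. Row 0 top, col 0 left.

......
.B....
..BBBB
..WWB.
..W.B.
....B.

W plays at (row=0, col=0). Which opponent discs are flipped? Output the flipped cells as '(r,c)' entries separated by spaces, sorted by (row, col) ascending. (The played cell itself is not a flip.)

Answer: (1,1) (2,2)

Derivation:
Dir NW: edge -> no flip
Dir N: edge -> no flip
Dir NE: edge -> no flip
Dir W: edge -> no flip
Dir E: first cell '.' (not opp) -> no flip
Dir SW: edge -> no flip
Dir S: first cell '.' (not opp) -> no flip
Dir SE: opp run (1,1) (2,2) capped by W -> flip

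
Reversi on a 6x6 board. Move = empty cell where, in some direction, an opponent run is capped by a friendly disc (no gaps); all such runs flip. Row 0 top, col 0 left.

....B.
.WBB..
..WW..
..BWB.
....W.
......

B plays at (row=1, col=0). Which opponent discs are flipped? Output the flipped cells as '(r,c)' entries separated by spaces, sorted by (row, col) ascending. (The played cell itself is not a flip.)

Dir NW: edge -> no flip
Dir N: first cell '.' (not opp) -> no flip
Dir NE: first cell '.' (not opp) -> no flip
Dir W: edge -> no flip
Dir E: opp run (1,1) capped by B -> flip
Dir SW: edge -> no flip
Dir S: first cell '.' (not opp) -> no flip
Dir SE: first cell '.' (not opp) -> no flip

Answer: (1,1)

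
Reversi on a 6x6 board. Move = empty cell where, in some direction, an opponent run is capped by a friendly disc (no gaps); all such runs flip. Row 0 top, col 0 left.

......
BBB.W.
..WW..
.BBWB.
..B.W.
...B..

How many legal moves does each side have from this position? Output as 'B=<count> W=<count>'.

Answer: B=6 W=11

Derivation:
-- B to move --
(0,3): no bracket -> illegal
(0,4): no bracket -> illegal
(0,5): flips 2 -> legal
(1,3): flips 1 -> legal
(1,5): no bracket -> illegal
(2,1): no bracket -> illegal
(2,4): flips 1 -> legal
(2,5): no bracket -> illegal
(3,5): flips 1 -> legal
(4,3): no bracket -> illegal
(4,5): no bracket -> illegal
(5,4): flips 1 -> legal
(5,5): flips 3 -> legal
B mobility = 6
-- W to move --
(0,0): flips 1 -> legal
(0,1): flips 1 -> legal
(0,2): flips 1 -> legal
(0,3): no bracket -> illegal
(1,3): no bracket -> illegal
(2,0): no bracket -> illegal
(2,1): no bracket -> illegal
(2,4): flips 1 -> legal
(2,5): no bracket -> illegal
(3,0): flips 2 -> legal
(3,5): flips 1 -> legal
(4,0): flips 1 -> legal
(4,1): flips 1 -> legal
(4,3): no bracket -> illegal
(4,5): flips 1 -> legal
(5,1): flips 1 -> legal
(5,2): flips 2 -> legal
(5,4): no bracket -> illegal
W mobility = 11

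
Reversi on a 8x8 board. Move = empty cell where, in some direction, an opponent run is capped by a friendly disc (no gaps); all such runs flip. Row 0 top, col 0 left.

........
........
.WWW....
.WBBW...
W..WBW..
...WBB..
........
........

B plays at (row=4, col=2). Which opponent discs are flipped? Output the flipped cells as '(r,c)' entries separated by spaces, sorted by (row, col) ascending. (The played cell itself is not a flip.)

Answer: (4,3)

Derivation:
Dir NW: opp run (3,1), next='.' -> no flip
Dir N: first cell 'B' (not opp) -> no flip
Dir NE: first cell 'B' (not opp) -> no flip
Dir W: first cell '.' (not opp) -> no flip
Dir E: opp run (4,3) capped by B -> flip
Dir SW: first cell '.' (not opp) -> no flip
Dir S: first cell '.' (not opp) -> no flip
Dir SE: opp run (5,3), next='.' -> no flip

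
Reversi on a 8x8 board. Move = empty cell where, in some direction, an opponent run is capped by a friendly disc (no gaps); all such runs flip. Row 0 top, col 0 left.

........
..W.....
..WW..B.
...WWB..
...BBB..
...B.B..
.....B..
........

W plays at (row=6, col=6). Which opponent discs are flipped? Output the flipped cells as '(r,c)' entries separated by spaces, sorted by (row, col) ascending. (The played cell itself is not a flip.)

Dir NW: opp run (5,5) (4,4) capped by W -> flip
Dir N: first cell '.' (not opp) -> no flip
Dir NE: first cell '.' (not opp) -> no flip
Dir W: opp run (6,5), next='.' -> no flip
Dir E: first cell '.' (not opp) -> no flip
Dir SW: first cell '.' (not opp) -> no flip
Dir S: first cell '.' (not opp) -> no flip
Dir SE: first cell '.' (not opp) -> no flip

Answer: (4,4) (5,5)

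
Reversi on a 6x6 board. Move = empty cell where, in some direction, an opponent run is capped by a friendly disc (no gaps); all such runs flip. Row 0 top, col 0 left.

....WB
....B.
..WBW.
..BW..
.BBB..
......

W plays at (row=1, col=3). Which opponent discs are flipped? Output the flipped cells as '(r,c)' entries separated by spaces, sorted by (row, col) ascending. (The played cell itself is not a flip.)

Dir NW: first cell '.' (not opp) -> no flip
Dir N: first cell '.' (not opp) -> no flip
Dir NE: first cell 'W' (not opp) -> no flip
Dir W: first cell '.' (not opp) -> no flip
Dir E: opp run (1,4), next='.' -> no flip
Dir SW: first cell 'W' (not opp) -> no flip
Dir S: opp run (2,3) capped by W -> flip
Dir SE: first cell 'W' (not opp) -> no flip

Answer: (2,3)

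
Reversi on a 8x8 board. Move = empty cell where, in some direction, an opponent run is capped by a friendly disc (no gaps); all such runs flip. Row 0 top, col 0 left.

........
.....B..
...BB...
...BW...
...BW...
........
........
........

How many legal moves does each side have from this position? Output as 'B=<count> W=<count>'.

-- B to move --
(2,5): flips 1 -> legal
(3,5): flips 1 -> legal
(4,5): flips 2 -> legal
(5,3): no bracket -> illegal
(5,4): flips 2 -> legal
(5,5): flips 1 -> legal
B mobility = 5
-- W to move --
(0,4): no bracket -> illegal
(0,5): no bracket -> illegal
(0,6): no bracket -> illegal
(1,2): flips 1 -> legal
(1,3): no bracket -> illegal
(1,4): flips 1 -> legal
(1,6): no bracket -> illegal
(2,2): flips 1 -> legal
(2,5): no bracket -> illegal
(2,6): no bracket -> illegal
(3,2): flips 1 -> legal
(3,5): no bracket -> illegal
(4,2): flips 1 -> legal
(5,2): flips 1 -> legal
(5,3): no bracket -> illegal
(5,4): no bracket -> illegal
W mobility = 6

Answer: B=5 W=6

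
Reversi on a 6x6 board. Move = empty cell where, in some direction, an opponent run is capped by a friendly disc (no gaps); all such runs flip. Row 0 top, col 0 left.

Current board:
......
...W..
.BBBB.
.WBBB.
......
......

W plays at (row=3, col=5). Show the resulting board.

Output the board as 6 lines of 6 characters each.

Answer: ......
...W..
.BBBW.
.WWWWW
......
......

Derivation:
Place W at (3,5); scan 8 dirs for brackets.
Dir NW: opp run (2,4) capped by W -> flip
Dir N: first cell '.' (not opp) -> no flip
Dir NE: edge -> no flip
Dir W: opp run (3,4) (3,3) (3,2) capped by W -> flip
Dir E: edge -> no flip
Dir SW: first cell '.' (not opp) -> no flip
Dir S: first cell '.' (not opp) -> no flip
Dir SE: edge -> no flip
All flips: (2,4) (3,2) (3,3) (3,4)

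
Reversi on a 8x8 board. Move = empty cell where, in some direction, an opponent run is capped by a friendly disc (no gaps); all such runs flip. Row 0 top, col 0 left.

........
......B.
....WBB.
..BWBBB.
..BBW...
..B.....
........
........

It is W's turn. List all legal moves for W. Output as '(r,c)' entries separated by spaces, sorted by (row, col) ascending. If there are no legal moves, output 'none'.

Answer: (1,7) (2,7) (3,1) (3,7) (4,1) (4,6) (5,1) (5,3)

Derivation:
(0,5): no bracket -> illegal
(0,6): no bracket -> illegal
(0,7): no bracket -> illegal
(1,4): no bracket -> illegal
(1,5): no bracket -> illegal
(1,7): flips 2 -> legal
(2,1): no bracket -> illegal
(2,2): no bracket -> illegal
(2,3): no bracket -> illegal
(2,7): flips 2 -> legal
(3,1): flips 1 -> legal
(3,7): flips 3 -> legal
(4,1): flips 2 -> legal
(4,5): no bracket -> illegal
(4,6): flips 1 -> legal
(4,7): no bracket -> illegal
(5,1): flips 1 -> legal
(5,3): flips 1 -> legal
(5,4): no bracket -> illegal
(6,1): no bracket -> illegal
(6,2): no bracket -> illegal
(6,3): no bracket -> illegal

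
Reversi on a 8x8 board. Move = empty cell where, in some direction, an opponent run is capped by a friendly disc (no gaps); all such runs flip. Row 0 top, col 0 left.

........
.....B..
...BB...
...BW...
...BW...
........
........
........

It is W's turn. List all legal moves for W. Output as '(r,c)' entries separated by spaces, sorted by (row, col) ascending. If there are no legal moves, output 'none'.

(0,4): no bracket -> illegal
(0,5): no bracket -> illegal
(0,6): no bracket -> illegal
(1,2): flips 1 -> legal
(1,3): no bracket -> illegal
(1,4): flips 1 -> legal
(1,6): no bracket -> illegal
(2,2): flips 1 -> legal
(2,5): no bracket -> illegal
(2,6): no bracket -> illegal
(3,2): flips 1 -> legal
(3,5): no bracket -> illegal
(4,2): flips 1 -> legal
(5,2): flips 1 -> legal
(5,3): no bracket -> illegal
(5,4): no bracket -> illegal

Answer: (1,2) (1,4) (2,2) (3,2) (4,2) (5,2)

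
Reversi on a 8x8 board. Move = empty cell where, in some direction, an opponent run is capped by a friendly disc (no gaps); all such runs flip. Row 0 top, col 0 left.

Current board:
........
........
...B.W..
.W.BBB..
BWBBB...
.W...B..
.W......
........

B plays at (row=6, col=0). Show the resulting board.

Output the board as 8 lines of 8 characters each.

Answer: ........
........
...B.W..
.W.BBB..
BWBBB...
.B...B..
BW......
........

Derivation:
Place B at (6,0); scan 8 dirs for brackets.
Dir NW: edge -> no flip
Dir N: first cell '.' (not opp) -> no flip
Dir NE: opp run (5,1) capped by B -> flip
Dir W: edge -> no flip
Dir E: opp run (6,1), next='.' -> no flip
Dir SW: edge -> no flip
Dir S: first cell '.' (not opp) -> no flip
Dir SE: first cell '.' (not opp) -> no flip
All flips: (5,1)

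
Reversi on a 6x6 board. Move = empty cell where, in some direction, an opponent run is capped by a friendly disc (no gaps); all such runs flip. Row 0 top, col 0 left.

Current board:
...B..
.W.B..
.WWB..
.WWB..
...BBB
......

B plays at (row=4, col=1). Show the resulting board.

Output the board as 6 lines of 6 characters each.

Answer: ...B..
.W.B..
.WWB..
.WBB..
.B.BBB
......

Derivation:
Place B at (4,1); scan 8 dirs for brackets.
Dir NW: first cell '.' (not opp) -> no flip
Dir N: opp run (3,1) (2,1) (1,1), next='.' -> no flip
Dir NE: opp run (3,2) capped by B -> flip
Dir W: first cell '.' (not opp) -> no flip
Dir E: first cell '.' (not opp) -> no flip
Dir SW: first cell '.' (not opp) -> no flip
Dir S: first cell '.' (not opp) -> no flip
Dir SE: first cell '.' (not opp) -> no flip
All flips: (3,2)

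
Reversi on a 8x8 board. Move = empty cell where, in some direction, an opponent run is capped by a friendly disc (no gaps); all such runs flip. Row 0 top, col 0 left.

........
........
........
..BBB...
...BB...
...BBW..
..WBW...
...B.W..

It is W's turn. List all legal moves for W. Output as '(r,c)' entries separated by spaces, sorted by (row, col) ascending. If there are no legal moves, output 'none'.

(2,1): no bracket -> illegal
(2,2): flips 2 -> legal
(2,3): no bracket -> illegal
(2,4): flips 3 -> legal
(2,5): no bracket -> illegal
(3,1): no bracket -> illegal
(3,5): flips 2 -> legal
(4,1): no bracket -> illegal
(4,2): flips 1 -> legal
(4,5): no bracket -> illegal
(5,2): flips 2 -> legal
(6,5): no bracket -> illegal
(7,2): no bracket -> illegal
(7,4): no bracket -> illegal

Answer: (2,2) (2,4) (3,5) (4,2) (5,2)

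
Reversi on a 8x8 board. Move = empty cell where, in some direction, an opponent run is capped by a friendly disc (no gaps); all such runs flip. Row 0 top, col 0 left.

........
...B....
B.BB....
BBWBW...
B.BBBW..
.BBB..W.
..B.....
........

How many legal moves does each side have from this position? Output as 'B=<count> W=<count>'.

Answer: B=7 W=6

Derivation:
-- B to move --
(2,1): flips 1 -> legal
(2,4): flips 1 -> legal
(2,5): flips 1 -> legal
(3,5): flips 1 -> legal
(3,6): no bracket -> illegal
(4,1): flips 1 -> legal
(4,6): flips 1 -> legal
(4,7): no bracket -> illegal
(5,4): no bracket -> illegal
(5,5): no bracket -> illegal
(5,7): no bracket -> illegal
(6,5): no bracket -> illegal
(6,6): no bracket -> illegal
(6,7): flips 3 -> legal
B mobility = 7
-- W to move --
(0,2): no bracket -> illegal
(0,3): no bracket -> illegal
(0,4): no bracket -> illegal
(1,0): no bracket -> illegal
(1,1): no bracket -> illegal
(1,2): flips 2 -> legal
(1,4): flips 1 -> legal
(2,1): no bracket -> illegal
(2,4): no bracket -> illegal
(3,5): no bracket -> illegal
(4,1): flips 3 -> legal
(5,0): no bracket -> illegal
(5,4): flips 2 -> legal
(5,5): no bracket -> illegal
(6,0): no bracket -> illegal
(6,1): flips 2 -> legal
(6,3): no bracket -> illegal
(6,4): no bracket -> illegal
(7,1): no bracket -> illegal
(7,2): flips 3 -> legal
(7,3): no bracket -> illegal
W mobility = 6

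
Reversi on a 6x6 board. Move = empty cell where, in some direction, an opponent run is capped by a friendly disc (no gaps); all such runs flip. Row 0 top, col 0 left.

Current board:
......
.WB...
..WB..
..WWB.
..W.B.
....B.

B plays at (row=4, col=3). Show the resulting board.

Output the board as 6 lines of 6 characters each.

Answer: ......
.WB...
..WB..
..WBB.
..WBB.
....B.

Derivation:
Place B at (4,3); scan 8 dirs for brackets.
Dir NW: opp run (3,2), next='.' -> no flip
Dir N: opp run (3,3) capped by B -> flip
Dir NE: first cell 'B' (not opp) -> no flip
Dir W: opp run (4,2), next='.' -> no flip
Dir E: first cell 'B' (not opp) -> no flip
Dir SW: first cell '.' (not opp) -> no flip
Dir S: first cell '.' (not opp) -> no flip
Dir SE: first cell 'B' (not opp) -> no flip
All flips: (3,3)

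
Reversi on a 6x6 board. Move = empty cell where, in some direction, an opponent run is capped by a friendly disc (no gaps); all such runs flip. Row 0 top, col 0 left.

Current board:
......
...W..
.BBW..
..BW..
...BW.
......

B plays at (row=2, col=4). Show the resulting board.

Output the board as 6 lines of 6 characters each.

Answer: ......
...W..
.BBBB.
..BW..
...BW.
......

Derivation:
Place B at (2,4); scan 8 dirs for brackets.
Dir NW: opp run (1,3), next='.' -> no flip
Dir N: first cell '.' (not opp) -> no flip
Dir NE: first cell '.' (not opp) -> no flip
Dir W: opp run (2,3) capped by B -> flip
Dir E: first cell '.' (not opp) -> no flip
Dir SW: opp run (3,3), next='.' -> no flip
Dir S: first cell '.' (not opp) -> no flip
Dir SE: first cell '.' (not opp) -> no flip
All flips: (2,3)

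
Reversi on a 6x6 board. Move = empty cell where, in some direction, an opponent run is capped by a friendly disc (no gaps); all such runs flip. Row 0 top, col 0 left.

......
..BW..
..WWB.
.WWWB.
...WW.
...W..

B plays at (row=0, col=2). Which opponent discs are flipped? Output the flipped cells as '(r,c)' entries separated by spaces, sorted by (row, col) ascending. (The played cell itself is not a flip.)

Dir NW: edge -> no flip
Dir N: edge -> no flip
Dir NE: edge -> no flip
Dir W: first cell '.' (not opp) -> no flip
Dir E: first cell '.' (not opp) -> no flip
Dir SW: first cell '.' (not opp) -> no flip
Dir S: first cell 'B' (not opp) -> no flip
Dir SE: opp run (1,3) capped by B -> flip

Answer: (1,3)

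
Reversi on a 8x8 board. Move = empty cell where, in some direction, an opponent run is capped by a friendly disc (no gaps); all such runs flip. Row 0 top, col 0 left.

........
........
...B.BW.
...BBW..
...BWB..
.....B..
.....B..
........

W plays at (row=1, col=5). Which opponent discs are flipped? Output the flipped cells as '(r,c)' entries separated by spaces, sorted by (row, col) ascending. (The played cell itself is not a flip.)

Dir NW: first cell '.' (not opp) -> no flip
Dir N: first cell '.' (not opp) -> no flip
Dir NE: first cell '.' (not opp) -> no flip
Dir W: first cell '.' (not opp) -> no flip
Dir E: first cell '.' (not opp) -> no flip
Dir SW: first cell '.' (not opp) -> no flip
Dir S: opp run (2,5) capped by W -> flip
Dir SE: first cell 'W' (not opp) -> no flip

Answer: (2,5)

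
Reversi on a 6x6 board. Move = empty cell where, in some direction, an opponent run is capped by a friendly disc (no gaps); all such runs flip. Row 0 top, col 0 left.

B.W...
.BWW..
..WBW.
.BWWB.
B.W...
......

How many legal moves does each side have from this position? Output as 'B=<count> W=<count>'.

Answer: B=10 W=7

Derivation:
-- B to move --
(0,1): flips 1 -> legal
(0,3): flips 1 -> legal
(0,4): flips 2 -> legal
(1,4): flips 3 -> legal
(1,5): no bracket -> illegal
(2,1): flips 1 -> legal
(2,5): flips 1 -> legal
(3,5): no bracket -> illegal
(4,1): flips 1 -> legal
(4,3): flips 1 -> legal
(4,4): flips 2 -> legal
(5,1): no bracket -> illegal
(5,2): no bracket -> illegal
(5,3): flips 1 -> legal
B mobility = 10
-- W to move --
(0,1): no bracket -> illegal
(1,0): flips 1 -> legal
(1,4): flips 1 -> legal
(2,0): flips 2 -> legal
(2,1): no bracket -> illegal
(2,5): no bracket -> illegal
(3,0): flips 1 -> legal
(3,5): flips 1 -> legal
(4,1): no bracket -> illegal
(4,3): no bracket -> illegal
(4,4): flips 1 -> legal
(4,5): flips 2 -> legal
(5,0): no bracket -> illegal
(5,1): no bracket -> illegal
W mobility = 7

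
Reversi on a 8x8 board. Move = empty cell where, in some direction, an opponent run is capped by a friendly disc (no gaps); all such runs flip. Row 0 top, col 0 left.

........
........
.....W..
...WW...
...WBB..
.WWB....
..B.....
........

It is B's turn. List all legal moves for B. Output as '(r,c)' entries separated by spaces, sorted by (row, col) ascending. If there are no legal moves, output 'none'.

Answer: (2,2) (2,3) (2,4) (4,0) (4,2) (5,0)

Derivation:
(1,4): no bracket -> illegal
(1,5): no bracket -> illegal
(1,6): no bracket -> illegal
(2,2): flips 1 -> legal
(2,3): flips 3 -> legal
(2,4): flips 1 -> legal
(2,6): no bracket -> illegal
(3,2): no bracket -> illegal
(3,5): no bracket -> illegal
(3,6): no bracket -> illegal
(4,0): flips 1 -> legal
(4,1): no bracket -> illegal
(4,2): flips 2 -> legal
(5,0): flips 2 -> legal
(5,4): no bracket -> illegal
(6,0): no bracket -> illegal
(6,1): no bracket -> illegal
(6,3): no bracket -> illegal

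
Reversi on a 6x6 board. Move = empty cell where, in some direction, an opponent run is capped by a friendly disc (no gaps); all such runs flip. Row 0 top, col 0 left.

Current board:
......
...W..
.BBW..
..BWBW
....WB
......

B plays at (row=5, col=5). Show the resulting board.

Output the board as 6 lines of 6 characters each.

Place B at (5,5); scan 8 dirs for brackets.
Dir NW: opp run (4,4) (3,3) capped by B -> flip
Dir N: first cell 'B' (not opp) -> no flip
Dir NE: edge -> no flip
Dir W: first cell '.' (not opp) -> no flip
Dir E: edge -> no flip
Dir SW: edge -> no flip
Dir S: edge -> no flip
Dir SE: edge -> no flip
All flips: (3,3) (4,4)

Answer: ......
...W..
.BBW..
..BBBW
....BB
.....B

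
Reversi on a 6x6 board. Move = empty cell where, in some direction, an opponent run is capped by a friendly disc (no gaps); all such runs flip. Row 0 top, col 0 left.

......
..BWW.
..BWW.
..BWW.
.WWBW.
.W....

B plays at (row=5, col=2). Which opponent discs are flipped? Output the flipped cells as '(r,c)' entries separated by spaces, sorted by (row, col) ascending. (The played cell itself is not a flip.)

Dir NW: opp run (4,1), next='.' -> no flip
Dir N: opp run (4,2) capped by B -> flip
Dir NE: first cell 'B' (not opp) -> no flip
Dir W: opp run (5,1), next='.' -> no flip
Dir E: first cell '.' (not opp) -> no flip
Dir SW: edge -> no flip
Dir S: edge -> no flip
Dir SE: edge -> no flip

Answer: (4,2)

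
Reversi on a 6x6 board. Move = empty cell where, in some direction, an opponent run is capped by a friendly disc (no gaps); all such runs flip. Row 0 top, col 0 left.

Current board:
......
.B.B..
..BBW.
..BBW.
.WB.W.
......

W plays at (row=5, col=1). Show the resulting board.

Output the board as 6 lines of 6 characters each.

Answer: ......
.B.B..
..BBW.
..BWW.
.WW.W.
.W....

Derivation:
Place W at (5,1); scan 8 dirs for brackets.
Dir NW: first cell '.' (not opp) -> no flip
Dir N: first cell 'W' (not opp) -> no flip
Dir NE: opp run (4,2) (3,3) capped by W -> flip
Dir W: first cell '.' (not opp) -> no flip
Dir E: first cell '.' (not opp) -> no flip
Dir SW: edge -> no flip
Dir S: edge -> no flip
Dir SE: edge -> no flip
All flips: (3,3) (4,2)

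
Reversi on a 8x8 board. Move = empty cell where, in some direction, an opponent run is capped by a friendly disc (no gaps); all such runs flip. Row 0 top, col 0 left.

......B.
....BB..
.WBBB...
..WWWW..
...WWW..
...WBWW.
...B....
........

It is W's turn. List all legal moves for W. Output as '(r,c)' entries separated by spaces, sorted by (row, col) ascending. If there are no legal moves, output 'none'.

(0,3): no bracket -> illegal
(0,4): flips 2 -> legal
(0,5): flips 2 -> legal
(0,7): no bracket -> illegal
(1,1): flips 1 -> legal
(1,2): flips 2 -> legal
(1,3): flips 2 -> legal
(1,6): no bracket -> illegal
(1,7): no bracket -> illegal
(2,5): flips 3 -> legal
(2,6): no bracket -> illegal
(3,1): no bracket -> illegal
(5,2): no bracket -> illegal
(6,2): no bracket -> illegal
(6,4): flips 1 -> legal
(6,5): flips 1 -> legal
(7,2): flips 2 -> legal
(7,3): flips 1 -> legal
(7,4): no bracket -> illegal

Answer: (0,4) (0,5) (1,1) (1,2) (1,3) (2,5) (6,4) (6,5) (7,2) (7,3)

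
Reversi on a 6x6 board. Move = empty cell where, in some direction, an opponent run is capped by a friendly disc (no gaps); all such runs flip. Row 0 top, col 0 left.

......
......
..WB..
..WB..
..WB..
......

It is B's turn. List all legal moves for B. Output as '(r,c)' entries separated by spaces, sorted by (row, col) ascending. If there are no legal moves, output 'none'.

(1,1): flips 1 -> legal
(1,2): no bracket -> illegal
(1,3): no bracket -> illegal
(2,1): flips 2 -> legal
(3,1): flips 1 -> legal
(4,1): flips 2 -> legal
(5,1): flips 1 -> legal
(5,2): no bracket -> illegal
(5,3): no bracket -> illegal

Answer: (1,1) (2,1) (3,1) (4,1) (5,1)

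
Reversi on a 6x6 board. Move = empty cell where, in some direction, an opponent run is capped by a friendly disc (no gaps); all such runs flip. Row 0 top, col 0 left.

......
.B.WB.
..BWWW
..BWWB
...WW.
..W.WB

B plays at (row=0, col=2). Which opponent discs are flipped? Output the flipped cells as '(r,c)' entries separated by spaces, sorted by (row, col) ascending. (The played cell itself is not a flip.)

Dir NW: edge -> no flip
Dir N: edge -> no flip
Dir NE: edge -> no flip
Dir W: first cell '.' (not opp) -> no flip
Dir E: first cell '.' (not opp) -> no flip
Dir SW: first cell 'B' (not opp) -> no flip
Dir S: first cell '.' (not opp) -> no flip
Dir SE: opp run (1,3) (2,4) capped by B -> flip

Answer: (1,3) (2,4)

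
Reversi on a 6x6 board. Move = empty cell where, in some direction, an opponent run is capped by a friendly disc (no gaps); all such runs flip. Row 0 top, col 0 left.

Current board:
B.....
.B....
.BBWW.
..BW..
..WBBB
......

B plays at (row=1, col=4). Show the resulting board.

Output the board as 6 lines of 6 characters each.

Place B at (1,4); scan 8 dirs for brackets.
Dir NW: first cell '.' (not opp) -> no flip
Dir N: first cell '.' (not opp) -> no flip
Dir NE: first cell '.' (not opp) -> no flip
Dir W: first cell '.' (not opp) -> no flip
Dir E: first cell '.' (not opp) -> no flip
Dir SW: opp run (2,3) capped by B -> flip
Dir S: opp run (2,4), next='.' -> no flip
Dir SE: first cell '.' (not opp) -> no flip
All flips: (2,3)

Answer: B.....
.B..B.
.BBBW.
..BW..
..WBBB
......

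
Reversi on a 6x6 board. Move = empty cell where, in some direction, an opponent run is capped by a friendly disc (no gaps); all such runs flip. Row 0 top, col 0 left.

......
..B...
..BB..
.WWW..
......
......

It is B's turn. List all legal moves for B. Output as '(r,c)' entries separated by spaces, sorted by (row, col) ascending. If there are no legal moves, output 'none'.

Answer: (4,0) (4,1) (4,2) (4,3) (4,4)

Derivation:
(2,0): no bracket -> illegal
(2,1): no bracket -> illegal
(2,4): no bracket -> illegal
(3,0): no bracket -> illegal
(3,4): no bracket -> illegal
(4,0): flips 1 -> legal
(4,1): flips 1 -> legal
(4,2): flips 1 -> legal
(4,3): flips 1 -> legal
(4,4): flips 1 -> legal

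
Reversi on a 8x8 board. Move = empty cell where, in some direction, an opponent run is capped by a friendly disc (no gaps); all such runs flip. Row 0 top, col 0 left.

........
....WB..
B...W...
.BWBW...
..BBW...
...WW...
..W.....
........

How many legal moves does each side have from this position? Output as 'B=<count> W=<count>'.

Answer: B=10 W=8

Derivation:
-- B to move --
(0,3): no bracket -> illegal
(0,4): no bracket -> illegal
(0,5): no bracket -> illegal
(1,3): flips 1 -> legal
(2,1): flips 1 -> legal
(2,2): flips 1 -> legal
(2,3): no bracket -> illegal
(2,5): flips 1 -> legal
(3,5): flips 1 -> legal
(4,1): no bracket -> illegal
(4,5): flips 1 -> legal
(5,1): no bracket -> illegal
(5,2): no bracket -> illegal
(5,5): flips 1 -> legal
(6,1): no bracket -> illegal
(6,3): flips 1 -> legal
(6,4): flips 1 -> legal
(6,5): flips 1 -> legal
(7,1): no bracket -> illegal
(7,2): no bracket -> illegal
(7,3): no bracket -> illegal
B mobility = 10
-- W to move --
(0,4): no bracket -> illegal
(0,5): no bracket -> illegal
(0,6): flips 1 -> legal
(1,0): no bracket -> illegal
(1,1): no bracket -> illegal
(1,6): flips 1 -> legal
(2,1): no bracket -> illegal
(2,2): flips 1 -> legal
(2,3): flips 2 -> legal
(2,5): no bracket -> illegal
(2,6): no bracket -> illegal
(3,0): flips 1 -> legal
(4,0): no bracket -> illegal
(4,1): flips 2 -> legal
(5,1): flips 2 -> legal
(5,2): flips 2 -> legal
W mobility = 8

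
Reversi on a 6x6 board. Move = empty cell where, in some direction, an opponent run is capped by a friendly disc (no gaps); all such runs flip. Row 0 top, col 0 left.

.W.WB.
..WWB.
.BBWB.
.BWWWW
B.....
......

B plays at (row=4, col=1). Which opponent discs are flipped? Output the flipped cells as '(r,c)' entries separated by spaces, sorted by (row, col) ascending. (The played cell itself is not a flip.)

Answer: (2,3) (3,2)

Derivation:
Dir NW: first cell '.' (not opp) -> no flip
Dir N: first cell 'B' (not opp) -> no flip
Dir NE: opp run (3,2) (2,3) capped by B -> flip
Dir W: first cell 'B' (not opp) -> no flip
Dir E: first cell '.' (not opp) -> no flip
Dir SW: first cell '.' (not opp) -> no flip
Dir S: first cell '.' (not opp) -> no flip
Dir SE: first cell '.' (not opp) -> no flip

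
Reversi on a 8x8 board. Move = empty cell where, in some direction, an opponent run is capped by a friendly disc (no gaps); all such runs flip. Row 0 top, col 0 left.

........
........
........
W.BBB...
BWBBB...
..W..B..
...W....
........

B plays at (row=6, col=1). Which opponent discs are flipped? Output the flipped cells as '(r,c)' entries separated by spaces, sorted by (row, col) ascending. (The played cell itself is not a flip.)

Answer: (5,2)

Derivation:
Dir NW: first cell '.' (not opp) -> no flip
Dir N: first cell '.' (not opp) -> no flip
Dir NE: opp run (5,2) capped by B -> flip
Dir W: first cell '.' (not opp) -> no flip
Dir E: first cell '.' (not opp) -> no flip
Dir SW: first cell '.' (not opp) -> no flip
Dir S: first cell '.' (not opp) -> no flip
Dir SE: first cell '.' (not opp) -> no flip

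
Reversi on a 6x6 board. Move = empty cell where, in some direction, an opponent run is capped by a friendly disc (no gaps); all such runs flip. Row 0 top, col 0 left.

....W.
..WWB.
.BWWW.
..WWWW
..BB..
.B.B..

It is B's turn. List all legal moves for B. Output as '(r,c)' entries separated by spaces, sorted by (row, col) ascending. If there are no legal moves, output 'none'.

(0,1): no bracket -> illegal
(0,2): flips 3 -> legal
(0,3): flips 4 -> legal
(0,5): no bracket -> illegal
(1,1): flips 2 -> legal
(1,5): flips 2 -> legal
(2,5): flips 4 -> legal
(3,1): no bracket -> illegal
(4,1): flips 2 -> legal
(4,4): flips 2 -> legal
(4,5): no bracket -> illegal

Answer: (0,2) (0,3) (1,1) (1,5) (2,5) (4,1) (4,4)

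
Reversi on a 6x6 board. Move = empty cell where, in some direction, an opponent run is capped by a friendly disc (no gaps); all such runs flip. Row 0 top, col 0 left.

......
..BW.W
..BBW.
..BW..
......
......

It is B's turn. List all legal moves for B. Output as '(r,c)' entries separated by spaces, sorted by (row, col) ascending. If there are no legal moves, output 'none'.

(0,2): no bracket -> illegal
(0,3): flips 1 -> legal
(0,4): flips 1 -> legal
(0,5): no bracket -> illegal
(1,4): flips 1 -> legal
(2,5): flips 1 -> legal
(3,4): flips 1 -> legal
(3,5): no bracket -> illegal
(4,2): no bracket -> illegal
(4,3): flips 1 -> legal
(4,4): flips 1 -> legal

Answer: (0,3) (0,4) (1,4) (2,5) (3,4) (4,3) (4,4)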